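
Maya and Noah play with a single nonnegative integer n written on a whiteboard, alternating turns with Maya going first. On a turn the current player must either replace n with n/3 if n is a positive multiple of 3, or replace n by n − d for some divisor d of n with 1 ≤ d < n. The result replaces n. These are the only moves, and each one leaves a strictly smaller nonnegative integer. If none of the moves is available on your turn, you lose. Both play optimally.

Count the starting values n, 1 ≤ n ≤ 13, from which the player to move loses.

6

Label each position W (a win for the player to move) or L (a loss). A position with no legal move is L; any other position is W exactly when some move reaches an L, and L when every move reaches a W.
n=0: no move → L
n=1: no move → L
n=2: reaches L-position 1 → W
n=3: reaches L-position 1 → W
n=4: only reaches 2(W), 3(W), all W → L
n=5: reaches L-position 4 → W
n=6: reaches L-position 4 → W
n=7: only reaches 6(W), which is W → L
n=8: reaches L-position 4 → W
n=9: only reaches 3(W), 6(W), 8(W), all W → L
n=10: reaches L-position 9 → W
n=11: only reaches 10(W), which is W → L
n=12: reaches L-position 4 → W
n=13: only reaches 12(W), which is W → L
L entries with 1 ≤ n ≤ 13 (n=0 is outside the asked range and is not counted): n = 1, 4, 7, 9, 11, 13; that makes 6.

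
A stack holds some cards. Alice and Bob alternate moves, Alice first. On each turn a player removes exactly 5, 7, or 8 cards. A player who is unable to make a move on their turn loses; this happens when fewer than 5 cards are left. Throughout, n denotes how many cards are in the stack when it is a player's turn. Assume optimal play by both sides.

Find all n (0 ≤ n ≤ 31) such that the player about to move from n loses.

0, 1, 2, 3, 4, 13, 14, 15, 16, 17, 26, 27, 28, 29, 30

Compute win/loss labels from the base case upward. A position with no move is L. Any other position is W if it can reach an L in one move, else L.
n=0: no move → L
n=1: no move → L
n=2: no move → L
n=3: no move → L
n=4: no move → L
n=5: →0(L), so W
n=6: →1(L), so W
n=7: →2(L), so W
n=8: →3(L), so W
n=9: →4(L), so W
n=10: →3(L), so W
n=11: →4(L), so W
n=12: →4(L), so W
n=13: →8(W), 6(W), 5(W) — all W, so L
n=14: →9(W), 7(W), 6(W) — all W, so L
n=15: →10(W), 8(W), 7(W) — all W, so L
n=16: →11(W), 9(W), 8(W) — all W, so L
n=17: →12(W), 10(W), 9(W) — all W, so L
n=18: →13(L), so W
n=19: →14(L), so W
n=20: →15(L), so W
n=21: →16(L), so W
n=22: →17(L), so W
n=23: →16(L), so W
n=24: →17(L), so W
n=25: →17(L), so W
n=26: →21(W), 19(W), 18(W) — all W, so L
n=27: →22(W), 20(W), 19(W) — all W, so L
n=28: →23(W), 21(W), 20(W) — all W, so L
n=29: →24(W), 22(W), 21(W) — all W, so L
n=30: →25(W), 23(W), 22(W) — all W, so L
n=31: →26(L), so W
Reading off the rows marked L gives the requested list; there are 15 such values of n.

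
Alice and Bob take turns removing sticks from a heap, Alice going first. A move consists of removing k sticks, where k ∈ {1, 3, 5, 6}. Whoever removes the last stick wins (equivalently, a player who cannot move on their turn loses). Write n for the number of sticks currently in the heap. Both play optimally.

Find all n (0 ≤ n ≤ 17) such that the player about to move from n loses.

Work bottom-up. With no move the player to move loses. Otherwise the position is W if at least one move leads to an L position for the opponent, and L if every move leads to a W.
n=0: no move → L
n=1: →0(L), so W
n=2: →1(W) only, which is W, so L
n=3: →2(L), so W
n=4: →3(W), 1(W) — all W, so L
n=5: →4(L), so W
n=6: →0(L), so W
n=7: →4(L), so W
n=8: →2(L), so W
n=9: →4(L), so W
n=10: →4(L), so W
n=11: →10(W), 8(W), 6(W), 5(W) — all W, so L
n=12: →11(L), so W
n=13: →12(W), 10(W), 8(W), 7(W) — all W, so L
n=14: →13(L), so W
n=15: →14(W), 12(W), 10(W), 9(W) — all W, so L
n=16: →15(L), so W
n=17: →11(L), so W
The losing starting values of n are exactly the entries labelled L in this table (6 of them).

0, 2, 4, 11, 13, 15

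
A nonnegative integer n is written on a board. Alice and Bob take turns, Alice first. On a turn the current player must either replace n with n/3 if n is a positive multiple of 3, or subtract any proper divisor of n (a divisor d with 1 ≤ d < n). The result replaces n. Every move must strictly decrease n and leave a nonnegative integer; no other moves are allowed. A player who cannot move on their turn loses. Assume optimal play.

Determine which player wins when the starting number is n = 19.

Bob wins.

Use the standard recursion: the mover loses at a terminal position; elsewhere, the mover wins exactly when some move hands the opponent an L position.
n=0: no move → L
n=1: no move → L
n=2: can move to 1, which is L ⇒ W
n=3: can move to 1, which is L ⇒ W
n=4: moves to 2(W), 3(W); every one is W ⇒ L
n=5: can move to 4, which is L ⇒ W
n=6: can move to 4, which is L ⇒ W
n=7: the only move is to 6(W), a W ⇒ L
n=8: can move to 4, which is L ⇒ W
n=9: moves to 3(W), 6(W), 8(W); every one is W ⇒ L
n=10: can move to 9, which is L ⇒ W
n=11: the only move is to 10(W), a W ⇒ L
n=12: can move to 4, which is L ⇒ W
n=13: the only move is to 12(W), a W ⇒ L
n=14: can move to 7, which is L ⇒ W
n=15: moves to 5(W), 10(W), 12(W), 14(W); every one is W ⇒ L
n=16: can move to 15, which is L ⇒ W
n=17: the only move is to 16(W), a W ⇒ L
n=18: can move to 9, which is L ⇒ W
n=19: the only move is to 18(W), a W ⇒ L
Every move from 19 reaches a W position, so the mover loses.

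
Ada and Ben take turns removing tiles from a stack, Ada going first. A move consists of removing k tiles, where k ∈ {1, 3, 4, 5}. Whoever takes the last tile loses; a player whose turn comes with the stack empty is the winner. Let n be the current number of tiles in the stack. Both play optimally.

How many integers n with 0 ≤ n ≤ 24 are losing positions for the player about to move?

6

Positions with no move are W. A position that does have a move is losing for the player to move precisely when every available move leads to a winning position for the opponent. Fill in the labels:
n=0: no move; the opponent has just taken the last tile and therefore loses → W
n=1: only reaches 0(W), which is W → L
n=2: reaches L-position 1 → W
n=3: only reaches 2(W), 0(W), all W → L
n=4: reaches L-position 3 → W
n=5: reaches L-position 1 → W
n=6: reaches L-position 3 → W
n=7: reaches L-position 3 → W
n=8: reaches L-position 3 → W
n=9: only reaches 8(W), 6(W), 5(W), 4(W), all W → L
n=10: reaches L-position 9 → W
n=11: only reaches 10(W), 8(W), 7(W), 6(W), all W → L
n=12: reaches L-position 11 → W
n=13: reaches L-position 9 → W
n=14: reaches L-position 11 → W
n=15: reaches L-position 11 → W
n=16: reaches L-position 11 → W
n=17: only reaches 16(W), 14(W), 13(W), 12(W), all W → L
n=18: reaches L-position 17 → W
n=19: only reaches 18(W), 16(W), 15(W), 14(W), all W → L
n=20: reaches L-position 19 → W
n=21: reaches L-position 17 → W
n=22: reaches L-position 19 → W
n=23: reaches L-position 19 → W
n=24: reaches L-position 19 → W
L entries with 0 ≤ n ≤ 24: n = 1, 3, 9, 11, 17, 19; that makes 6.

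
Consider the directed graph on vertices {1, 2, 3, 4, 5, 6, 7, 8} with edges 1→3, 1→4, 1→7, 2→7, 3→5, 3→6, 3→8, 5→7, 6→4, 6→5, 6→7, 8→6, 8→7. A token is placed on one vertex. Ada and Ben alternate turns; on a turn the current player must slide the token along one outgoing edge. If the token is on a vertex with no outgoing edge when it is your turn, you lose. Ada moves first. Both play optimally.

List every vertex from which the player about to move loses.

3, 4, 7

Work bottom-up. With no move the player to move loses. Otherwise the position is W if at least one move leads to an L position for the opponent, and L if every move leads to a W.
Every edge goes from a vertex to one that appears earlier in the order 4, 7, 5, 6, 8, 2, 3, 1, so processing vertices in that order labels each vertex after all of its successors.
4: no outgoing edge → L
7: no outgoing edge → L
5: →7(L), so W
6: →7(L), so W
8: →7(L), so W
2: →7(L), so W
3: →8(W), 6(W), 5(W) — all W, so L
1: →3(L), so W
The losing starting vertices are exactly the entries labelled L in this table (3 of them).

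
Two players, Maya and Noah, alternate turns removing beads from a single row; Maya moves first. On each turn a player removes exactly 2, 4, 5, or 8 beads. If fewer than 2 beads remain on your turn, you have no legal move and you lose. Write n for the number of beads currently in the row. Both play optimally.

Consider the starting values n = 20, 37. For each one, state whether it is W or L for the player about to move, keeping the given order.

20: W, 37: L

Compute win/loss labels from the base case upward. A position with no move is L. Any other position is W if it can reach an L in one move, else L.
n=0: no move → L
n=1: no move → L
n=2: reaches L-position 0 → W
n=3: reaches L-position 1 → W
n=4: reaches L-position 0 → W
n=5: reaches L-position 1 → W
n=6: reaches L-position 1 → W
n=7: only reaches 5(W), 3(W), 2(W), all W → L
n=8: reaches L-position 0 → W
n=9: reaches L-position 7 → W
n=10: only reaches 8(W), 6(W), 5(W), 2(W), all W → L
n=11: reaches L-position 7 → W
n=12: reaches L-position 10 → W
n=13: only reaches 11(W), 9(W), 8(W), 5(W), all W → L
n=14: reaches L-position 10 → W
n=15: reaches L-position 13 → W
n=16: only reaches 14(W), 12(W), 11(W), 8(W), all W → L
n=17: reaches L-position 13 → W
n=18: reaches L-position 16 → W
n=19: only reaches 17(W), 15(W), 14(W), 11(W), all W → L
n=20: reaches L-position 16 → W
n=21: reaches L-position 19 → W
n=22: only reaches 20(W), 18(W), 17(W), 14(W), all W → L
n=23: reaches L-position 19 → W
n=24: reaches L-position 22 → W
n=25: only reaches 23(W), 21(W), 20(W), 17(W), all W → L
n=26: reaches L-position 22 → W
n=27: reaches L-position 25 → W
n=28: only reaches 26(W), 24(W), 23(W), 20(W), all W → L
n=29: reaches L-position 25 → W
n=30: reaches L-position 28 → W
n=31: only reaches 29(W), 27(W), 26(W), 23(W), all W → L
n=32: reaches L-position 28 → W
n=33: reaches L-position 31 → W
n=34: only reaches 32(W), 30(W), 29(W), 26(W), all W → L
n=35: reaches L-position 31 → W
n=36: reaches L-position 34 → W
n=37: only reaches 35(W), 33(W), 32(W), 29(W), all W → L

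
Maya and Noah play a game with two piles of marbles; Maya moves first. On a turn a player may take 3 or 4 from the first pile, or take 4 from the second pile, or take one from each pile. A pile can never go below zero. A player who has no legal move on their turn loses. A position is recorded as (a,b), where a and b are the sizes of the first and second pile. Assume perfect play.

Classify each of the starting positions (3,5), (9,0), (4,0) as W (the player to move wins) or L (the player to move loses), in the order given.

(3,5): L, (9,0): L, (4,0): W

Label each position W (a win for the player to move) or L (a loss). A position with no legal move is L; any other position is W exactly when some move reaches an L, and L when every move reaches a W.
No move ever increases a pile, so every position that can arise here has a ≤ 9 and b ≤ 5; it is enough to label the cells with 0 ≤ a ≤ 9 and 0 ≤ b ≤ 5.
Every move lowers a or b (never raises either), so fill the grid row by row in increasing a, and left to right within a row: each cell's successors are then already labelled.
      b=0  b=1  b=2  b=3  b=4  b=5
a=0:    L    L    L    L    W    W
a=1:    L    W    W    W    W    L
a=2:    L    W    L    L    W    L
a=3:    W    W    W    W    W    L
a=4:    W    W    W    W    L    W
a=5:    W    L    W    W    L    W
a=6:    W    L    W    W    L    W
a=7:    L    L    W    L    W    W
a=8:    L    W    W    L    W    L
a=9:    L    W    L    L    W    L
Cells with no legal move (terminal, hence L): (0,0), (0,1), (0,2), (0,3), (1,0), (2,0).
The remaining L cells, each justified by listing all of its moves:
(1,5): only reaches (1,1)(W), (0,4)(W), all W → L
(2,2): only reaches (1,1)(W), which is W → L
(2,3): only reaches (1,2)(W), which is W → L
(2,5): only reaches (2,1)(W), (1,4)(W), all W → L
(3,5): only reaches (0,5)(W), (3,1)(W), (2,4)(W), all W → L
(4,4): only reaches (1,4)(W), (0,4)(W), (4,0)(W), (3,3)(W), all W → L
(5,1): only reaches (2,1)(W), (1,1)(W), (4,0)(W), all W → L
(5,4): only reaches (2,4)(W), (1,4)(W), (5,0)(W), (4,3)(W), all W → L
(6,1): only reaches (3,1)(W), (2,1)(W), (5,0)(W), all W → L
(6,4): only reaches (3,4)(W), (2,4)(W), (6,0)(W), (5,3)(W), all W → L
(7,0): only reaches (4,0)(W), (3,0)(W), all W → L
(7,1): only reaches (4,1)(W), (3,1)(W), (6,0)(W), all W → L
(7,3): only reaches (4,3)(W), (3,3)(W), (6,2)(W), all W → L
(8,0): only reaches (5,0)(W), (4,0)(W), all W → L
(8,3): only reaches (5,3)(W), (4,3)(W), (7,2)(W), all W → L
(8,5): only reaches (5,5)(W), (4,5)(W), (8,1)(W), (7,4)(W), all W → L
(9,0): only reaches (6,0)(W), (5,0)(W), all W → L
(9,2): only reaches (6,2)(W), (5,2)(W), (8,1)(W), all W → L
(9,3): only reaches (6,3)(W), (5,3)(W), (8,2)(W), all W → L
(9,5): only reaches (6,5)(W), (5,5)(W), (9,1)(W), (8,4)(W), all W → L
Every other cell has at least one move into one of the L cells above, so it is W.
(3,5): one of the L cells justified above, so L
(9,0): one of the L cells justified above, so L
(4,0): the move to (1,0) reaches an L cell, so W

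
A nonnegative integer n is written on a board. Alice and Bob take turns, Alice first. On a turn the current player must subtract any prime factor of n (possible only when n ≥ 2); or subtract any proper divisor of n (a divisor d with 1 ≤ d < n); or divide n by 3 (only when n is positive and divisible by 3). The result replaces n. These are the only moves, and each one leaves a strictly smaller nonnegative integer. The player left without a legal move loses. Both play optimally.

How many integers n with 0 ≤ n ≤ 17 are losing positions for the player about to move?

5

Label each position W (a win for the player to move) or L (a loss). A position with no legal move is L; any other position is W exactly when some move reaches an L, and L when every move reaches a W.
n=0: no move → L
n=1: no move → L
n=2: →0(L), so W
n=3: →0(L), so W
n=4: →2(W), 3(W) — all W, so L
n=5: →0(L), so W
n=6: →4(L), so W
n=7: →0(L), so W
n=8: →4(L), so W
n=9: →3(W), 6(W), 8(W) — all W, so L
n=10: →9(L), so W
n=11: →0(L), so W
n=12: →4(L), so W
n=13: →0(L), so W
n=14: →7(W), 12(W), 13(W) — all W, so L
n=15: →14(L), so W
n=16: →14(L), so W
n=17: →0(L), so W
L entries with 0 ≤ n ≤ 17: n = 0, 1, 4, 9, 14; that makes 5.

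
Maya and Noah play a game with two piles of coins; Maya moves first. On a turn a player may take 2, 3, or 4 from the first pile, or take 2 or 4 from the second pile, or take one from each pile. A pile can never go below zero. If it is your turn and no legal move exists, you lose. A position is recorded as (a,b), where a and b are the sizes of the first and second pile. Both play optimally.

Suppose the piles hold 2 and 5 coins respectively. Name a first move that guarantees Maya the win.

Move to (2,3).

Work bottom-up. With no move the player to move loses. Otherwise the position is W if at least one move leads to an L position for the opponent, and L if every move leads to a W.
No move ever increases a pile, so every position that can arise here has a ≤ 2 and b ≤ 5; it is enough to label the cells with 0 ≤ a ≤ 2 and 0 ≤ b ≤ 5.
Every move lowers a or b (never raises either), so fill the grid row by row in increasing a, and left to right within a row: each cell's successors are then already labelled.
      b=0  b=1  b=2  b=3  b=4  b=5
a=0:    L    L    W    W    W    W
a=1:    L    W    W    L    W    W
a=2:    W    W    L    L    W    W
Cells with no legal move (terminal, hence L): (0,0), (0,1), (1,0).
The remaining L cells, each justified by listing all of its moves:
(1,3): moves to (1,1)(W), (0,2)(W); every one is W ⇒ L
(2,2): moves to (0,2)(W), (2,0)(W), (1,1)(W); every one is W ⇒ L
(2,3): moves to (0,3)(W), (2,1)(W), (1,2)(W); every one is W ⇒ L
Every other cell has at least one move into one of the L cells above, so it is W.
From (2,5), the L positions reachable in one move are: (2,3).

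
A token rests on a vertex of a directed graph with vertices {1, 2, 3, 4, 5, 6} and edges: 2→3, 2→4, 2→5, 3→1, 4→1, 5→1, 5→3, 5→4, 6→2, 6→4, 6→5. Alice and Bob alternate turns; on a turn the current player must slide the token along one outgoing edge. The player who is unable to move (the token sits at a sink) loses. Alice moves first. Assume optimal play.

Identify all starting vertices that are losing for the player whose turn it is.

1, 2

Classify positions by backward induction: terminal positions (no move available) are L. From any other position, the mover wins iff some move reaches an L.
Every edge goes from a vertex to one that appears earlier in the order 1, 4, 3, 5, 2, 6, so processing vertices in that order labels each vertex after all of its successors.
1: no outgoing edge → L
4: →1(L), so W
3: →1(L), so W
5: →1(L), so W
2: →5(W), 3(W), 4(W) — all W, so L
6: →2(L), so W
Reading off the rows marked L gives the requested list; there are 2 such vertices.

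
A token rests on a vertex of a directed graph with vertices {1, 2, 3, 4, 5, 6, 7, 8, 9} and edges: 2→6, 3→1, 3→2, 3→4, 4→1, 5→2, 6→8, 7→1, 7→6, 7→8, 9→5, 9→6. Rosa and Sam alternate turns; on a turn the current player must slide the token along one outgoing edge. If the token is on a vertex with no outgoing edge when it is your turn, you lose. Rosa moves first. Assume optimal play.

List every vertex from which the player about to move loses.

Label each position W (a win for the player to move) or L (a loss). A position with no legal move is L; any other position is W exactly when some move reaches an L, and L when every move reaches a W.
Every edge goes from a vertex to one that appears earlier in the order 1, 8, 6, 7, 2, 5, 4, 3, 9, so processing vertices in that order labels each vertex after all of its successors.
1: no outgoing edge → L
8: no outgoing edge → L
6: →8(L), so W
7: →8(L), so W
2: →6(W) only, which is W, so L
5: →2(L), so W
4: →1(L), so W
3: →2(L), so W
9: →5(W), 6(W) — all W, so L
Reading off the rows marked L gives the requested list; there are 4 such vertices.

1, 2, 8, 9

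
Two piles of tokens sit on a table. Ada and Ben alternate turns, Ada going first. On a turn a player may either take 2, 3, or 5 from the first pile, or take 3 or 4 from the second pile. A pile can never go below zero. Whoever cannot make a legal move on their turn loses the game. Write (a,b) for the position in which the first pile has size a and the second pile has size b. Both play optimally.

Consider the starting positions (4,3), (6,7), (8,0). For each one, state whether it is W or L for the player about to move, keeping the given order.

(4,3): W, (6,7): W, (8,0): L

Work bottom-up. With no move the player to move loses. Otherwise the position is W if at least one move leads to an L position for the opponent, and L if every move leads to a W.
No move ever increases a pile, so every position that can arise here has a ≤ 8 and b ≤ 7; it is enough to label the cells with 0 ≤ a ≤ 8 and 0 ≤ b ≤ 7.
Every move lowers a or b (never raises either), so fill the grid row by row in increasing a, and left to right within a row: each cell's successors are then already labelled.
      b=0  b=1  b=2  b=3  b=4  b=5  b=6  b=7
a=0:    L    L    L    W    W    W    W    L
a=1:    L    L    L    W    W    W    W    L
a=2:    W    W    W    L    L    L    W    W
a=3:    W    W    W    L    L    L    W    W
a=4:    W    W    W    W    W    W    L    W
a=5:    W    W    W    W    W    W    L    W
a=6:    W    W    W    W    W    W    W    W
a=7:    L    L    L    W    W    W    W    L
a=8:    L    L    L    W    W    W    W    L
Cells with no legal move (terminal, hence L): (0,0), (0,1), (0,2), (1,0), (1,1), (1,2).
The remaining L cells, each justified by listing all of its moves:
(0,7): moves to (0,4)(W), (0,3)(W); every one is W ⇒ L
(1,7): moves to (1,4)(W), (1,3)(W); every one is W ⇒ L
(2,3): moves to (0,3)(W), (2,0)(W); every one is W ⇒ L
(2,4): moves to (0,4)(W), (2,1)(W), (2,0)(W); every one is W ⇒ L
(2,5): moves to (0,5)(W), (2,2)(W), (2,1)(W); every one is W ⇒ L
(3,3): moves to (1,3)(W), (0,3)(W), (3,0)(W); every one is W ⇒ L
(3,4): moves to (1,4)(W), (0,4)(W), (3,1)(W), (3,0)(W); every one is W ⇒ L
(3,5): moves to (1,5)(W), (0,5)(W), (3,2)(W), (3,1)(W); every one is W ⇒ L
(4,6): moves to (2,6)(W), (1,6)(W), (4,3)(W), (4,2)(W); every one is W ⇒ L
(5,6): moves to (3,6)(W), (2,6)(W), (0,6)(W), (5,3)(W), (5,2)(W); every one is W ⇒ L
(7,0): moves to (5,0)(W), (4,0)(W), (2,0)(W); every one is W ⇒ L
(7,1): moves to (5,1)(W), (4,1)(W), (2,1)(W); every one is W ⇒ L
(7,2): moves to (5,2)(W), (4,2)(W), (2,2)(W); every one is W ⇒ L
(7,7): moves to (5,7)(W), (4,7)(W), (2,7)(W), (7,4)(W), (7,3)(W); every one is W ⇒ L
(8,0): moves to (6,0)(W), (5,0)(W), (3,0)(W); every one is W ⇒ L
(8,1): moves to (6,1)(W), (5,1)(W), (3,1)(W); every one is W ⇒ L
(8,2): moves to (6,2)(W), (5,2)(W), (3,2)(W); every one is W ⇒ L
(8,7): moves to (6,7)(W), (5,7)(W), (3,7)(W), (8,4)(W), (8,3)(W); every one is W ⇒ L
Every other cell has at least one move into one of the L cells above, so it is W.
(4,3): the move to (2,3) reaches an L cell, so W
(6,7): the move to (1,7) reaches an L cell, so W
(8,0): one of the L cells justified above, so L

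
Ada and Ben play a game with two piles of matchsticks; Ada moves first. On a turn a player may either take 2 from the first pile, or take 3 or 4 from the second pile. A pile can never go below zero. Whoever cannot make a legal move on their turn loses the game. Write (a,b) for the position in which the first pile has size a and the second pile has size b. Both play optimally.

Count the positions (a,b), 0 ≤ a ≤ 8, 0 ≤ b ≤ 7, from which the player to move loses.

Label each position W (a win for the player to move) or L (a loss). A position with no legal move is L; any other position is W exactly when some move reaches an L, and L when every move reaches a W.
Every move lowers a or b (never raises either), so fill the grid row by row in increasing a, and left to right within a row: each cell's successors are then already labelled.
      b=0  b=1  b=2  b=3  b=4  b=5  b=6  b=7
a=0:    L    L    L    W    W    W    W    L
a=1:    L    L    L    W    W    W    W    L
a=2:    W    W    W    L    L    L    W    W
a=3:    W    W    W    L    L    L    W    W
a=4:    L    L    L    W    W    W    W    L
a=5:    L    L    L    W    W    W    W    L
a=6:    W    W    W    L    L    L    W    W
a=7:    W    W    W    L    L    L    W    W
a=8:    L    L    L    W    W    W    W    L
Cells with no legal move (terminal, hence L): (0,0), (0,1), (0,2), (1,0), (1,1), (1,2).
The remaining L cells, each justified by listing all of its moves:
(0,7): L (options (0,4)(W), (0,3)(W) are all W)
(1,7): L (options (1,4)(W), (1,3)(W) are all W)
(2,3): L (options (0,3)(W), (2,0)(W) are all W)
(2,4): L (options (0,4)(W), (2,1)(W), (2,0)(W) are all W)
(2,5): L (options (0,5)(W), (2,2)(W), (2,1)(W) are all W)
(3,3): L (options (1,3)(W), (3,0)(W) are all W)
(3,4): L (options (1,4)(W), (3,1)(W), (3,0)(W) are all W)
(3,5): L (options (1,5)(W), (3,2)(W), (3,1)(W) are all W)
(4,0): L (sole option (2,0)(W) is W)
(4,1): L (sole option (2,1)(W) is W)
(4,2): L (sole option (2,2)(W) is W)
(4,7): L (options (2,7)(W), (4,4)(W), (4,3)(W) are all W)
(5,0): L (sole option (3,0)(W) is W)
(5,1): L (sole option (3,1)(W) is W)
(5,2): L (sole option (3,2)(W) is W)
(5,7): L (options (3,7)(W), (5,4)(W), (5,3)(W) are all W)
(6,3): L (options (4,3)(W), (6,0)(W) are all W)
(6,4): L (options (4,4)(W), (6,1)(W), (6,0)(W) are all W)
(6,5): L (options (4,5)(W), (6,2)(W), (6,1)(W) are all W)
(7,3): L (options (5,3)(W), (7,0)(W) are all W)
(7,4): L (options (5,4)(W), (7,1)(W), (7,0)(W) are all W)
(7,5): L (options (5,5)(W), (7,2)(W), (7,1)(W) are all W)
(8,0): L (sole option (6,0)(W) is W)
(8,1): L (sole option (6,1)(W) is W)
(8,2): L (sole option (6,2)(W) is W)
(8,7): L (options (6,7)(W), (8,4)(W), (8,3)(W) are all W)
Every other cell has at least one move into one of the L cells above, so it is W.
L cells per row: a=0: 4, a=1: 4, a=2: 3, a=3: 3, a=4: 4, a=5: 4, a=6: 3, a=7: 3, a=8: 4; total 32.

32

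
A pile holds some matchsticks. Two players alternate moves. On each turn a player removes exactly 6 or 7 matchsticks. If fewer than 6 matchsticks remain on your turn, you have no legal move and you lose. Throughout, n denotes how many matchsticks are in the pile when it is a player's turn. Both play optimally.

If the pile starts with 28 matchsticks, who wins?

Build the W/L table. Terminal = L. A non-terminal position is W if it has a move to some L; otherwise it is L.
n=0: no move → L
n=1: no move → L
n=2: no move → L
n=3: no move → L
n=4: no move → L
n=5: no move → L
n=6: reaches L-position 0 → W
n=7: reaches L-position 1 → W
n=8: reaches L-position 2 → W
n=9: reaches L-position 3 → W
n=10: reaches L-position 4 → W
n=11: reaches L-position 5 → W
n=12: reaches L-position 5 → W
n=13: only reaches 7(W), 6(W), all W → L
n=14: only reaches 8(W), 7(W), all W → L
n=15: only reaches 9(W), 8(W), all W → L
n=16: only reaches 10(W), 9(W), all W → L
n=17: only reaches 11(W), 10(W), all W → L
n=18: only reaches 12(W), 11(W), all W → L
n=19: reaches L-position 13 → W
n=20: reaches L-position 14 → W
n=21: reaches L-position 15 → W
n=22: reaches L-position 16 → W
n=23: reaches L-position 17 → W
n=24: reaches L-position 18 → W
n=25: reaches L-position 18 → W
n=26: only reaches 20(W), 19(W), all W → L
n=27: only reaches 21(W), 20(W), all W → L
n=28: only reaches 22(W), 21(W), all W → L
The starting position 28 is L: whatever the player to move does, the opponent receives a W position.

The second player wins.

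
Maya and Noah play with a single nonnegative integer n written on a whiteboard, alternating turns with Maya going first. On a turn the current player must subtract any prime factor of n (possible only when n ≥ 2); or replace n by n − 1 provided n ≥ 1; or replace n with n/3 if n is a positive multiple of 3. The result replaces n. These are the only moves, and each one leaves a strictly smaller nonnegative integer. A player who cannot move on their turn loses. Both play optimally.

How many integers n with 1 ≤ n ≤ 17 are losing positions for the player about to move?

3

Use the standard recursion: the mover loses at a terminal position; elsewhere, the mover wins exactly when some move hands the opponent an L position.
n=0: no move → L
n=1: reaches L-position 0 → W
n=2: reaches L-position 0 → W
n=3: reaches L-position 0 → W
n=4: only reaches 2(W), 3(W), all W → L
n=5: reaches L-position 0 → W
n=6: reaches L-position 4 → W
n=7: reaches L-position 0 → W
n=8: only reaches 6(W), 7(W), all W → L
n=9: reaches L-position 8 → W
n=10: reaches L-position 8 → W
n=11: reaches L-position 0 → W
n=12: reaches L-position 4 → W
n=13: reaches L-position 0 → W
n=14: only reaches 7(W), 12(W), 13(W), all W → L
n=15: reaches L-position 14 → W
n=16: reaches L-position 14 → W
n=17: reaches L-position 0 → W
L entries with 1 ≤ n ≤ 17 (n=0 is outside the asked range and is not counted): n = 4, 8, 14; that makes 3.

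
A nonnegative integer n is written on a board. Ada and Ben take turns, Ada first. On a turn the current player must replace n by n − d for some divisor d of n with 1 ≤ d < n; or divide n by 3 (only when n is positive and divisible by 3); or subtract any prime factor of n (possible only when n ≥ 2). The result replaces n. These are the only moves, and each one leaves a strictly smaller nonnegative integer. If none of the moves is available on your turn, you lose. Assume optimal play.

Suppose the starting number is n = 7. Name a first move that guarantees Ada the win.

Move to 0.

Work bottom-up. With no move the player to move loses. Otherwise the position is W if at least one move leads to an L position for the opponent, and L if every move leads to a W.
n=0: no move → L
n=1: no move → L
n=2: →0(L), so W
n=3: →0(L), so W
n=4: →2(W), 3(W) — all W, so L
n=5: →0(L), so W
n=6: →4(L), so W
n=7: →0(L), so W
From 7, the L positions reachable in one move are: 0.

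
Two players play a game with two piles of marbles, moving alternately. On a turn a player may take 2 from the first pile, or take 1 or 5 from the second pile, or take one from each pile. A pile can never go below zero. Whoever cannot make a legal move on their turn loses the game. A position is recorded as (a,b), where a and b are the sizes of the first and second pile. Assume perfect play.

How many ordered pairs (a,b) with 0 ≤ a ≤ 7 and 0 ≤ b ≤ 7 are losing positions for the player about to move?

23

Label each position W (a win for the player to move) or L (a loss). A position with no legal move is L; any other position is W exactly when some move reaches an L, and L when every move reaches a W.
Every move lowers a or b (never raises either), so fill the grid row by row in increasing a, and left to right within a row: each cell's successors are then already labelled.
      b=0  b=1  b=2  b=3  b=4  b=5  b=6  b=7
a=0:    L    W    L    W    L    W    L    W
a=1:    L    W    L    W    L    W    L    W
a=2:    W    W    W    W    W    W    W    W
a=3:    W    L    W    L    W    L    W    L
a=4:    L    W    W    L    W    W    W    L
a=5:    L    W    L    W    W    W    L    W
a=6:    W    W    L    W    L    W    L    W
a=7:    W    L    W    W    L    W    W    W
Cells with no legal move (terminal, hence L): (0,0), (1,0).
The remaining L cells, each justified by listing all of its moves:
(0,2): only reaches (0,1)(W), which is W → L
(0,4): only reaches (0,3)(W), which is W → L
(0,6): only reaches (0,5)(W), (0,1)(W), all W → L
(1,2): only reaches (1,1)(W), (0,1)(W), all W → L
(1,4): only reaches (1,3)(W), (0,3)(W), all W → L
(1,6): only reaches (1,5)(W), (1,1)(W), (0,5)(W), all W → L
(3,1): only reaches (1,1)(W), (3,0)(W), (2,0)(W), all W → L
(3,3): only reaches (1,3)(W), (3,2)(W), (2,2)(W), all W → L
(3,5): only reaches (1,5)(W), (3,4)(W), (3,0)(W), (2,4)(W), all W → L
(3,7): only reaches (1,7)(W), (3,6)(W), (3,2)(W), (2,6)(W), all W → L
(4,0): only reaches (2,0)(W), which is W → L
(4,3): only reaches (2,3)(W), (4,2)(W), (3,2)(W), all W → L
(4,7): only reaches (2,7)(W), (4,6)(W), (4,2)(W), (3,6)(W), all W → L
(5,0): only reaches (3,0)(W), which is W → L
(5,2): only reaches (3,2)(W), (5,1)(W), (4,1)(W), all W → L
(5,6): only reaches (3,6)(W), (5,5)(W), (5,1)(W), (4,5)(W), all W → L
(6,2): only reaches (4,2)(W), (6,1)(W), (5,1)(W), all W → L
(6,4): only reaches (4,4)(W), (6,3)(W), (5,3)(W), all W → L
(6,6): only reaches (4,6)(W), (6,5)(W), (6,1)(W), (5,5)(W), all W → L
(7,1): only reaches (5,1)(W), (7,0)(W), (6,0)(W), all W → L
(7,4): only reaches (5,4)(W), (7,3)(W), (6,3)(W), all W → L
Every other cell has at least one move into one of the L cells above, so it is W.
L cells per row: a=0: 4, a=1: 4, a=2: 0, a=3: 4, a=4: 3, a=5: 3, a=6: 3, a=7: 2; total 23.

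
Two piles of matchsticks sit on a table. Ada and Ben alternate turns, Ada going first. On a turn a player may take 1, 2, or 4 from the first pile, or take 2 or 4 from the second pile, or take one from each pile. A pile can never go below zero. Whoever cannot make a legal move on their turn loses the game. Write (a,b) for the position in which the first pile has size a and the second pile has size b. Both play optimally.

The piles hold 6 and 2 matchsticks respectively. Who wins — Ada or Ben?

Build the W/L table. Terminal = L. A non-terminal position is W if it has a move to some L; otherwise it is L.
No move ever increases a pile, so every position that can arise here has a ≤ 6 and b ≤ 2; it is enough to label the cells with 0 ≤ a ≤ 6 and 0 ≤ b ≤ 2.
Every move lowers a or b (never raises either), so fill the grid row by row in increasing a, and left to right within a row: each cell's successors are then already labelled.
      b=0  b=1  b=2
a=0:    L    L    W
a=1:    W    W    W
a=2:    W    W    L
a=3:    L    L    W
a=4:    W    W    W
a=5:    W    W    L
a=6:    L    L    W
Cells with no legal move (terminal, hence L): (0,0), (0,1).
The remaining L cells, each justified by listing all of its moves:
(2,2): →(1,2)(W), (0,2)(W), (2,0)(W), (1,1)(W) — all W, so L
(3,0): →(2,0)(W), (1,0)(W) — all W, so L
(3,1): →(2,1)(W), (1,1)(W), (2,0)(W) — all W, so L
(5,2): →(4,2)(W), (3,2)(W), (1,2)(W), (5,0)(W), (4,1)(W) — all W, so L
(6,0): →(5,0)(W), (4,0)(W), (2,0)(W) — all W, so L
(6,1): →(5,1)(W), (4,1)(W), (2,1)(W), (5,0)(W) — all W, so L
Every other cell has at least one move into one of the L cells above, so it is W.
From (6,2) Ada can move to (5,2), reaching an L position.

Ada wins.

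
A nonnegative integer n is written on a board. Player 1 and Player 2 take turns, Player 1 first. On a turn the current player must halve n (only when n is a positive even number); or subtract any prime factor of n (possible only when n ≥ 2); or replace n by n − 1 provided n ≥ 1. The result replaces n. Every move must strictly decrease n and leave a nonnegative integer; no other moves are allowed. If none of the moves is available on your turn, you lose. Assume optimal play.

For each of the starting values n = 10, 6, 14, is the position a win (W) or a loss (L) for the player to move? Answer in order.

Positions with no move are L. A position that does have a move is losing for the player to move precisely when every available move leads to a winning position for the opponent. Fill in the labels:
n=0: no move → L
n=1: can move to 0, which is L ⇒ W
n=2: can move to 0, which is L ⇒ W
n=3: can move to 0, which is L ⇒ W
n=4: moves to 2(W), 3(W); every one is W ⇒ L
n=5: can move to 0, which is L ⇒ W
n=6: can move to 4, which is L ⇒ W
n=7: can move to 0, which is L ⇒ W
n=8: can move to 4, which is L ⇒ W
n=9: moves to 6(W), 8(W); every one is W ⇒ L
n=10: can move to 9, which is L ⇒ W
n=11: can move to 0, which is L ⇒ W
n=12: can move to 9, which is L ⇒ W
n=13: can move to 0, which is L ⇒ W
n=14: moves to 7(W), 12(W), 13(W); every one is W ⇒ L

10: W, 6: W, 14: L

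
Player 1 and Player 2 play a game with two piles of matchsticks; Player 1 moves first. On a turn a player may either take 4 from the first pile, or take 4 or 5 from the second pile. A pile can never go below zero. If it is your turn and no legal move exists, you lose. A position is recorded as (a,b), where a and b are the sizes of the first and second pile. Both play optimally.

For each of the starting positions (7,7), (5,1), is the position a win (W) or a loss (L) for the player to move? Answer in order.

(7,7): L, (5,1): W

Compute win/loss labels from the base case upward. A position with no move is L. Any other position is W if it can reach an L in one move, else L.
No move ever increases a pile, so every position that can arise here has a ≤ 7 and b ≤ 7; it is enough to label the cells with 0 ≤ a ≤ 7 and 0 ≤ b ≤ 7.
Every move lowers a or b (never raises either), so fill the grid row by row in increasing a, and left to right within a row: each cell's successors are then already labelled.
      b=0  b=1  b=2  b=3  b=4  b=5  b=6  b=7
a=0:    L    L    L    L    W    W    W    W
a=1:    L    L    L    L    W    W    W    W
a=2:    L    L    L    L    W    W    W    W
a=3:    L    L    L    L    W    W    W    W
a=4:    W    W    W    W    L    L    L    L
a=5:    W    W    W    W    L    L    L    L
a=6:    W    W    W    W    L    L    L    L
a=7:    W    W    W    W    L    L    L    L
Cells with no legal move (terminal, hence L): (0,0), (0,1), (0,2), (0,3), (1,0), (1,1), (1,2), (1,3), (2,0), (2,1), (2,2), (2,3), (3,0), (3,1), (3,2), (3,3).
The remaining L cells, each justified by listing all of its moves:
(4,4): →(0,4)(W), (4,0)(W) — all W, so L
(4,5): →(0,5)(W), (4,1)(W), (4,0)(W) — all W, so L
(4,6): →(0,6)(W), (4,2)(W), (4,1)(W) — all W, so L
(4,7): →(0,7)(W), (4,3)(W), (4,2)(W) — all W, so L
(5,4): →(1,4)(W), (5,0)(W) — all W, so L
(5,5): →(1,5)(W), (5,1)(W), (5,0)(W) — all W, so L
(5,6): →(1,6)(W), (5,2)(W), (5,1)(W) — all W, so L
(5,7): →(1,7)(W), (5,3)(W), (5,2)(W) — all W, so L
(6,4): →(2,4)(W), (6,0)(W) — all W, so L
(6,5): →(2,5)(W), (6,1)(W), (6,0)(W) — all W, so L
(6,6): →(2,6)(W), (6,2)(W), (6,1)(W) — all W, so L
(6,7): →(2,7)(W), (6,3)(W), (6,2)(W) — all W, so L
(7,4): →(3,4)(W), (7,0)(W) — all W, so L
(7,5): →(3,5)(W), (7,1)(W), (7,0)(W) — all W, so L
(7,6): →(3,6)(W), (7,2)(W), (7,1)(W) — all W, so L
(7,7): →(3,7)(W), (7,3)(W), (7,2)(W) — all W, so L
Every other cell has at least one move into one of the L cells above, so it is W.
(7,7): one of the L cells justified above, so L
(5,1): the move to (1,1) reaches an L cell, so W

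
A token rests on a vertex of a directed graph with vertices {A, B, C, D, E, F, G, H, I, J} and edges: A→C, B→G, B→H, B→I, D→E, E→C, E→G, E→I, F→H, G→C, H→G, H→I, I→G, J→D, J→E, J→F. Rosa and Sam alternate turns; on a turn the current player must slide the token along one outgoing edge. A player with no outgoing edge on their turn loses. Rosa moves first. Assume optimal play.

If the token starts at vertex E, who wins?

Label each position W (a win for the player to move) or L (a loss). A position with no legal move is L; any other position is W exactly when some move reaches an L, and L when every move reaches a W.
Every edge goes from a vertex to one that appears earlier in the order C, G, I, E, H, B, F, D, J, A, so processing vertices in that order labels each vertex after all of its successors.
C: no outgoing edge → L
G: can move to C, which is L ⇒ W
I: the only move is to G(W), a W ⇒ L
E: can move to I, which is L ⇒ W
H: can move to I, which is L ⇒ W
B: can move to I, which is L ⇒ W
F: the only move is to H(W), a W ⇒ L
D: the only move is to E(W), a W ⇒ L
J: can move to D, which is L ⇒ W
A: can move to C, which is L ⇒ W
The starting position E is W: Rosa should move to I, handing over an L position.

Rosa wins.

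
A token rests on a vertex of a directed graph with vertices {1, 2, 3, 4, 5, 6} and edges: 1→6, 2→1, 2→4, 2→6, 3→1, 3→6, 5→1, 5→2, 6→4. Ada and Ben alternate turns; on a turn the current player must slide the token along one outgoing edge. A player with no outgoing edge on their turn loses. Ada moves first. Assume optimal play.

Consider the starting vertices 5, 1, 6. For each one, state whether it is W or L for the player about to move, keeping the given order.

5: W, 1: L, 6: W

Classify positions by backward induction: terminal positions (no move available) are L. From any other position, the mover wins iff some move reaches an L.
Every edge goes from a vertex to one that appears earlier in the order 4, 6, 1, 2, 3, 5, so processing vertices in that order labels each vertex after all of its successors.
4: no outgoing edge → L
6: W (go to 4, an L position)
1: L (sole option 6(W) is W)
2: W (go to 1, an L position)
3: W (go to 1, an L position)
5: W (go to 1, an L position)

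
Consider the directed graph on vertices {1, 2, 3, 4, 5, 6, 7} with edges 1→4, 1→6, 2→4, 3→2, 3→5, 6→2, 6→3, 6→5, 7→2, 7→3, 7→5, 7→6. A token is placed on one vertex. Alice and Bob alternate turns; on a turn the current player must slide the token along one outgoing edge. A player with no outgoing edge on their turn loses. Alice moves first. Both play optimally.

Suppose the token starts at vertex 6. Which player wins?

Alice wins.

Label each position W (a win for the player to move) or L (a loss). A position with no legal move is L; any other position is W exactly when some move reaches an L, and L when every move reaches a W.
Every edge goes from a vertex to one that appears earlier in the order 4, 5, 2, 3, 6, 1, 7, so processing vertices in that order labels each vertex after all of its successors.
4: no outgoing edge → L
5: no outgoing edge → L
2: can move to 4, which is L ⇒ W
3: can move to 5, which is L ⇒ W
6: can move to 5, which is L ⇒ W
1: can move to 4, which is L ⇒ W
7: can move to 5, which is L ⇒ W
The starting position 6 is W: Alice should move to 5, handing over an L position.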